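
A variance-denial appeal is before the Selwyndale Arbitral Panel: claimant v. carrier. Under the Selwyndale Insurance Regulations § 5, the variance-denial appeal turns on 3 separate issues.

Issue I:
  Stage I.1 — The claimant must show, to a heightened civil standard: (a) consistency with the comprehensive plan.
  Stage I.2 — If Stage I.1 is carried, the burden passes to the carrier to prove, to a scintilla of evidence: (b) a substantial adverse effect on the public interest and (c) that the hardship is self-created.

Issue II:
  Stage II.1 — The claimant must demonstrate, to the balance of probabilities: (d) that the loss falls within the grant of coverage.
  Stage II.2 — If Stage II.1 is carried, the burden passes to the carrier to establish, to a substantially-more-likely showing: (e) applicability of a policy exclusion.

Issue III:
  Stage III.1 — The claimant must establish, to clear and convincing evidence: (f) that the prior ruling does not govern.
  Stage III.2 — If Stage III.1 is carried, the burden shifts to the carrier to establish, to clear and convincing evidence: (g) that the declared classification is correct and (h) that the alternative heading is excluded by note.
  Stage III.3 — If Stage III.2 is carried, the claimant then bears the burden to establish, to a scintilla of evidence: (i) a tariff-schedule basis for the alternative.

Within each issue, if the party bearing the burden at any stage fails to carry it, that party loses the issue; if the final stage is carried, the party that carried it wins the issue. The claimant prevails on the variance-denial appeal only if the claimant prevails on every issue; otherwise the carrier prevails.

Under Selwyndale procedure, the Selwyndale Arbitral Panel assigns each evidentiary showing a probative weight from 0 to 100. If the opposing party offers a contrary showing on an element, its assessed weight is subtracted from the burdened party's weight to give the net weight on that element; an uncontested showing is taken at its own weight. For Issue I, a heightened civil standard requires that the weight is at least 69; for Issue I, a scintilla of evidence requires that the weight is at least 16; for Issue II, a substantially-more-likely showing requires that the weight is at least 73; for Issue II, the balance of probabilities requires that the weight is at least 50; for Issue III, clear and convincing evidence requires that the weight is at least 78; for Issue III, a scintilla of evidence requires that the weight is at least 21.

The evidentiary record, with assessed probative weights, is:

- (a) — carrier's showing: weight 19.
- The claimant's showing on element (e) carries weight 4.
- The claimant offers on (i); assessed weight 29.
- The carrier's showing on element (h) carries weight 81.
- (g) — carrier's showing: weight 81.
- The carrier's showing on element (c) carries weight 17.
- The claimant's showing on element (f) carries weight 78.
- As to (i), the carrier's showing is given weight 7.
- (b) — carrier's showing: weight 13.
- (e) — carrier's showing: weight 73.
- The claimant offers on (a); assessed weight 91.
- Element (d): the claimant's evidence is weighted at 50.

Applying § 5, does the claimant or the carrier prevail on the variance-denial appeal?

— Issue I —
At Stage I.1 the claimant must meet a heightened civil standard (weight is at least 69): on (a) the weight is 91 less the opposing 19 gives net 72, which does reach 69, so (a) meets the standard.
  Stage I.1 is satisfied; the onus moves to the carrier.
At Stage I.2 the carrier must meet a scintilla of evidence (weight is at least 16): on (b) the weight is 13, which does not reach 16, so (b) does not meet the standard; on (c) the weight is 17, which does reach 16, so (c) meets the standard.
  Stage I.2 not carried; the carrier fails its burden.
The analysis ends at Stage I.2; the claimant prevails on this issue.
— Issue II —
Stage II.1 (claimant, the balance of probabilities, weight is at least 50): (d) 50 ≥ 50 — meets.
  All elements met. The burden passes to the carrier.
Stage II.2 (carrier, a substantially-more-likely showing, weight is at least 73): (e) net 73−4=69 < 73 — fails.
  The carrier does not carry Stage II.2.
The claimant prevails on this issue.
— Issue III —
Stage III.1 (claimant, clear and convincing evidence, weight is at least 78): (f) 78 ≥ 78 — meets.
  Stage III.1 is satisfied; the onus moves to the carrier.
Stage III.2 (carrier, clear and convincing evidence, weight is at least 78): (g) 81 ≥ 78 — meets; (h) 81 ≥ 78 — meets.
  Stage III.2 carried; the burden shifts to the claimant.
Stage III.3 (claimant, a scintilla of evidence, weight is at least 21): (i) net 29−7=22 ≥ 21 — meets.
  Stage III.3 carried; the final stage is satisfied.
Every stage carried; the claimant prevails on this issue.
Per-issue: Issue I → claimant; Issue II → claimant; Issue III → claimant. The claimant must prevail on every issue; overall, the claimant prevails.

claimant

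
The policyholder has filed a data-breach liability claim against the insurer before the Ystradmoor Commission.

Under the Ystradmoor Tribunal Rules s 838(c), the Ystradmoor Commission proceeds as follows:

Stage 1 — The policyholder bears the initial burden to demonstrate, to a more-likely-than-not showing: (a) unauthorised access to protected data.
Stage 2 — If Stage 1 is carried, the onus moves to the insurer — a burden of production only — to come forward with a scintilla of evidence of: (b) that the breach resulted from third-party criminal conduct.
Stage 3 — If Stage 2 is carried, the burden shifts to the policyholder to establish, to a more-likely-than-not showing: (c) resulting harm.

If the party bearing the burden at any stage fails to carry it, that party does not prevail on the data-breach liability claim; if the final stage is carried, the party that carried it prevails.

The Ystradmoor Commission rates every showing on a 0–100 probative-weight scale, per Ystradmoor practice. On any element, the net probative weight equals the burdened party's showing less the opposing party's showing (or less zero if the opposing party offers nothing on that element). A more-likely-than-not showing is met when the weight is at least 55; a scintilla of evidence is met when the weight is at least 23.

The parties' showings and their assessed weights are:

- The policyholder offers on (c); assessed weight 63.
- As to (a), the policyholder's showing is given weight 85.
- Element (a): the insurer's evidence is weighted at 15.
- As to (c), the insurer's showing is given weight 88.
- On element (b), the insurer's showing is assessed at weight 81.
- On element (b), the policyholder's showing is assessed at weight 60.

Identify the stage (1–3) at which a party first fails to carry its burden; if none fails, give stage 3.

stage 2

Stage 1 (policyholder, a more-likely-than-not showing, weight is at least 55): (a) net 85−15=70 ≥ 55 — meets.
  Stage 1 carried; the burden shifts to the insurer.
Stage 2 (insurer, a scintilla of evidence, weight is at least 23): (b) net 81−60=21 < 23 — fails.
  Not every element is met, so the insurer fails to carry Stage 2.
The analysis ends at Stage 2; the policyholder prevails.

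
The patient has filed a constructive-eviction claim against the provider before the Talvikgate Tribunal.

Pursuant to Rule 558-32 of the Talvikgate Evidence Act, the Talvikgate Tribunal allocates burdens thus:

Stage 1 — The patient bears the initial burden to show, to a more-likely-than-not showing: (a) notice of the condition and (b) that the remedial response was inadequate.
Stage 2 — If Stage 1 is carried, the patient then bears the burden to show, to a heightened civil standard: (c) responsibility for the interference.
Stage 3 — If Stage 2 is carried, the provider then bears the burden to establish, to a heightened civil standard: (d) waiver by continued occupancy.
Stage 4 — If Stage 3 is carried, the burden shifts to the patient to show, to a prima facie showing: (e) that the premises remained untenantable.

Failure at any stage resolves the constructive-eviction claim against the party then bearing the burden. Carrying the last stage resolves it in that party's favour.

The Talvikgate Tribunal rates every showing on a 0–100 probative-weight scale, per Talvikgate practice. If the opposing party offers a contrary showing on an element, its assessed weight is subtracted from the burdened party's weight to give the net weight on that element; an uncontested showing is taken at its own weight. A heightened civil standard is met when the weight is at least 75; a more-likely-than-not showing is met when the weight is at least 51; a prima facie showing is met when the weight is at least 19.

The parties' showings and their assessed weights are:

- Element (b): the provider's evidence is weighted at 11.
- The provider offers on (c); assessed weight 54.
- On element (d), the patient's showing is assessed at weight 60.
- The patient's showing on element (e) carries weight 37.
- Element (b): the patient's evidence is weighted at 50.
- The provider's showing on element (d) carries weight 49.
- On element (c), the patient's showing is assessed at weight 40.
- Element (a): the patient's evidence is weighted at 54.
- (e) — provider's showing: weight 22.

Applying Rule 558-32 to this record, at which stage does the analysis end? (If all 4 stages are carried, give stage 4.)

At Stage 1 the patient must meet a more-likely-than-not showing (weight is at least 51): on (a) the weight is 54, ≥ 51, so (a) meets the standard; on (b) the weight is 50 less the opposing 11 gives net 39, < 51, so (b) does not meet the standard.
  The patient does not carry Stage 1.
The provider prevails.

stage 1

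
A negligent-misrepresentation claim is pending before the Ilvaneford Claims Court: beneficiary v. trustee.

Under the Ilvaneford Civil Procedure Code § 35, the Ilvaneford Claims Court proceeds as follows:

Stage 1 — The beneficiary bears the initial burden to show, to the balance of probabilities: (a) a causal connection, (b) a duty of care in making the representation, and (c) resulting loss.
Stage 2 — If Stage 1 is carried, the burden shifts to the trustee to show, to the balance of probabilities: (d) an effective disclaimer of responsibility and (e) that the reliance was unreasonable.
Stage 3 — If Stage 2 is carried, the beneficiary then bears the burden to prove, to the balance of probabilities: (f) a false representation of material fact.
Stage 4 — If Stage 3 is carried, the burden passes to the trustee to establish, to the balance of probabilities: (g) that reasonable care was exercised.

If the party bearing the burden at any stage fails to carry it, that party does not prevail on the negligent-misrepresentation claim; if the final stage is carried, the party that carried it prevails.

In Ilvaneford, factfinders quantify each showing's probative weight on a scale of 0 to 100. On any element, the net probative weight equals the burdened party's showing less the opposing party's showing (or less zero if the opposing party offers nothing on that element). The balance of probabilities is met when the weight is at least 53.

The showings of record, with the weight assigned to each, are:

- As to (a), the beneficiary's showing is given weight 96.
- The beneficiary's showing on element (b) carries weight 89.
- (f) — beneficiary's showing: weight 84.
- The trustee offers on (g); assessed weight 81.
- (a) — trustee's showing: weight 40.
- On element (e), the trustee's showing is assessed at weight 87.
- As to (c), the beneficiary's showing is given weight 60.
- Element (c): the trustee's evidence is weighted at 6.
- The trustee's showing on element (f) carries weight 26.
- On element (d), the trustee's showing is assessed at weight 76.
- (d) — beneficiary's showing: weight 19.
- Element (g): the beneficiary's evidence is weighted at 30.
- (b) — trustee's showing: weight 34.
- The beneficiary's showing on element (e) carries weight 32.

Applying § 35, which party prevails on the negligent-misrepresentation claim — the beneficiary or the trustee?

beneficiary

Stage 1 (beneficiary, the balance of probabilities, weight is at least 53): (a) net 96−40=56 ≥ 53 — meets; (b) net 89−34=55 ≥ 53 — meets; (c) net 60−6=54 ≥ 53 — meets.
  The beneficiary carries Stage 1; the trustee now bears the burden.
Stage 2 (trustee, the balance of probabilities, weight is at least 53): (d) net 76−19=57 ≥ 53 — meets; (e) net 87−32=55 ≥ 53 — meets.
  The trustee carries Stage 2; the beneficiary now bears the burden.
Stage 3 (beneficiary, the balance of probabilities, weight is at least 53): (f) net 84−26=58 ≥ 53 — meets.
  All elements met. The burden passes to the trustee.
Stage 4 (trustee, the balance of probabilities, weight is at least 53): (g) net 81−30=51 < 53 — fails.
  Stage 4 not carried; the trustee fails its burden.
The beneficiary prevails.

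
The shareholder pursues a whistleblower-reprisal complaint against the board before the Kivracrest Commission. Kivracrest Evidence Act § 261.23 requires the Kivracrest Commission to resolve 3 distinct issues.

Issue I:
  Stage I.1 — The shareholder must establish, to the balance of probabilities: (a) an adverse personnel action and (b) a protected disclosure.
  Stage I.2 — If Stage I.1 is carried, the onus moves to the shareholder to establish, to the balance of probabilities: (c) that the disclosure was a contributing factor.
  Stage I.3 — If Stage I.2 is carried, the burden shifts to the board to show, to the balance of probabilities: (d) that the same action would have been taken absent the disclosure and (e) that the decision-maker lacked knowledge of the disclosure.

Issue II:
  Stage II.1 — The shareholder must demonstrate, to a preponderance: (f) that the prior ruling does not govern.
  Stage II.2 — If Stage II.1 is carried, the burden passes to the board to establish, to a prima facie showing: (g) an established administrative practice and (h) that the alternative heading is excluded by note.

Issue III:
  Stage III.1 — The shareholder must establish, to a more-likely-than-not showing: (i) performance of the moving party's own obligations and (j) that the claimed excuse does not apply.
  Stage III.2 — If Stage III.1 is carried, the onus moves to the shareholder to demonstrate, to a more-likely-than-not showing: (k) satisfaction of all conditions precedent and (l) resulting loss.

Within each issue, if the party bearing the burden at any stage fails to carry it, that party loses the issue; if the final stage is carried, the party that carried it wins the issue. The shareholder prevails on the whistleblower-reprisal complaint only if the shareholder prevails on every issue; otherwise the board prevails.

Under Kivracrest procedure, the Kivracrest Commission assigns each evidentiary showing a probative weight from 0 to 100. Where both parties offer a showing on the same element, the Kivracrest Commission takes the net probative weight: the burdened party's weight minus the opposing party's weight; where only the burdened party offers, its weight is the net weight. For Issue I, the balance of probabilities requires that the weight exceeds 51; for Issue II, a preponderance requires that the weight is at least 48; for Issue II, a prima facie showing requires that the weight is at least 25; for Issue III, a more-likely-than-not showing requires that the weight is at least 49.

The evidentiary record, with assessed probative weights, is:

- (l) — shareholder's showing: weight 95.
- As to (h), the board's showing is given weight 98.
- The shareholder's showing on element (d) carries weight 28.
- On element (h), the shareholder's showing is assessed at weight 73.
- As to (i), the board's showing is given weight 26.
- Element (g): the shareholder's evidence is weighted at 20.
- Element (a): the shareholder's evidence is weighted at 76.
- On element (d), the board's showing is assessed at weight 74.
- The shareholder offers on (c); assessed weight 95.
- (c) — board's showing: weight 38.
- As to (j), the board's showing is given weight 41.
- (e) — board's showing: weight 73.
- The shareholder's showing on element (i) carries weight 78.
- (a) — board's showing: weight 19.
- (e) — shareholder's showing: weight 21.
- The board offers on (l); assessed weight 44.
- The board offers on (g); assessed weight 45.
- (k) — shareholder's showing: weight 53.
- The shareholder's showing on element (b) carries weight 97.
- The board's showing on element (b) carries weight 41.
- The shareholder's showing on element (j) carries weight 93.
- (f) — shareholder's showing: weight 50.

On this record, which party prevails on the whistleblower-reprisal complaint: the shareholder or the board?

board

— Issue I —
Stage I.1 (shareholder, the balance of probabilities, weight exceeds 51): (a) net 76−19=57 > 51 — meets; (b) net 97−41=56 > 51 — meets.
  Stage I.1 carried; the burden remains with the shareholder.
Stage I.2 (shareholder, the balance of probabilities, weight exceeds 51): (c) net 95−38=57 > 51 — meets.
  The shareholder carries Stage I.2; the board now bears the burden.
Stage I.3 (board, the balance of probabilities, weight exceeds 51): (d) net 74−28=46 ≤ 51 — fails; (e) net 73−21=52 > 51 — meets.
  The board does not carry Stage I.3.
So the shareholder prevails on this issue.
— Issue II —
Stage II.1 — burden on shareholder; standard: a preponderance (weight is at least 48).
    (f): 50 ≥ 48 [met]
  Stage II.1 carried; the burden shifts to the board.
Stage II.2 — burden on board; standard: a prima facie showing (weight is at least 25).
    (g): 45 − 20 = 25 ≥ 25 [met]
    (h): 98 − 73 = 25 ≥ 25 [met]
  Stage II.2 carried; the final stage is satisfied.
Every stage carried; the board prevails on this issue.
— Issue III —
At Stage III.1 the shareholder must meet a more-likely-than-not showing (weight is at least 49): on (i) the weight is 78 less the opposing 26 gives net 52, ≥ 49, so (i) meets the standard; on (j) the weight is 93 less the opposing 41 gives net 52, ≥ 49, so (j) meets the standard.
  Stage III.1 is satisfied; the shareholder continues to bear the burden.
At Stage III.2 the shareholder must meet a more-likely-than-not showing (weight is at least 49): on (k) the weight is 53, ≥ 49, so (k) meets the standard; on (l) the weight is 95 less the opposing 44 gives net 51, ≥ 49, so (l) meets the standard.
  All elements met at the final stage.
All stages carried — the shareholder prevails on this issue.
Per-issue: Issue I → shareholder; Issue II → board; Issue III → shareholder. The shareholder must prevail on every issue; overall, the board prevails.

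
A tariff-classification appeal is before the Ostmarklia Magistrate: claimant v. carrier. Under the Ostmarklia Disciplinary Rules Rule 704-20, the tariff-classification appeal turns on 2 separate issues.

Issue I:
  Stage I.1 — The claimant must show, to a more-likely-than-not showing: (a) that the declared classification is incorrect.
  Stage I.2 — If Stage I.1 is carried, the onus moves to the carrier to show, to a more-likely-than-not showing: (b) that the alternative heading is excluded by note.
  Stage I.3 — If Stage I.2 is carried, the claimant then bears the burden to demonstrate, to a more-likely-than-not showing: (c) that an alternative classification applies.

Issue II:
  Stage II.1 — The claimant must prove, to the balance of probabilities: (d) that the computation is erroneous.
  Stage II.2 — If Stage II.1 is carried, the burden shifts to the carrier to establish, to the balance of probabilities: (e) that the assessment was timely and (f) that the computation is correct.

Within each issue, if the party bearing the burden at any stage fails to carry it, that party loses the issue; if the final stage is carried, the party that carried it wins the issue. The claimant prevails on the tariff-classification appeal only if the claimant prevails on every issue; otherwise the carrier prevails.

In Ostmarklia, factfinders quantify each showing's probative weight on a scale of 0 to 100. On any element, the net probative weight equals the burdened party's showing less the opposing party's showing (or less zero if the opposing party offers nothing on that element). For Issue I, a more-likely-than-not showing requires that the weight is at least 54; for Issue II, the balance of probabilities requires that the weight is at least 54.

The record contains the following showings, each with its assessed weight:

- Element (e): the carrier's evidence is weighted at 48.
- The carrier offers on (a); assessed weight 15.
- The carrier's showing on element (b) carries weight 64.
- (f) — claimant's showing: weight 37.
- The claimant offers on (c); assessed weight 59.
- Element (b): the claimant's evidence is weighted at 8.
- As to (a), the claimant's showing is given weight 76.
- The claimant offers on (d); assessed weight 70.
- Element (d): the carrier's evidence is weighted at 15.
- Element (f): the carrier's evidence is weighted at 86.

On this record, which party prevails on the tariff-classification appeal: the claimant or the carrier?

— Issue I —
Stage I.1 — burden on claimant; standard: a more-likely-than-not showing (weight is at least 54).
    (a): 76 − 15 = 61 ≥ 54 [met]
  The claimant carries Stage I.1; the carrier now bears the burden.
Stage I.2 — burden on carrier; standard: a more-likely-than-not showing (weight is at least 54).
    (b): 64 − 8 = 56 ≥ 54 [met]
  The carrier carries Stage I.2; the claimant now bears the burden.
Stage I.3 — burden on claimant; standard: a more-likely-than-not showing (weight is at least 54).
    (c): 59 ≥ 54 [met]
  The claimant carries the last stage.
With every stage satisfied, the claimant prevails on this issue.
— Issue II —
At Stage II.1 the claimant must meet the balance of probabilities (weight is at least 54): on (d) the weight is 70 less the opposing 15 gives net 55, which does reach 54, so (d) meets the standard.
  Stage II.1 carried; the burden shifts to the carrier.
At Stage II.2 the carrier must meet the balance of probabilities (weight is at least 54): on (e) the weight is 48, < 54, so (e) does not meet the standard; on (f) the weight is 86 less the opposing 37 gives net 49, < 54, so (f) does not meet the standard.
  The carrier does not carry Stage II.2.
The claimant prevails on this issue.
Per-issue: Issue I → claimant; Issue II → claimant. The claimant must prevail on every issue; overall, the claimant prevails.

claimant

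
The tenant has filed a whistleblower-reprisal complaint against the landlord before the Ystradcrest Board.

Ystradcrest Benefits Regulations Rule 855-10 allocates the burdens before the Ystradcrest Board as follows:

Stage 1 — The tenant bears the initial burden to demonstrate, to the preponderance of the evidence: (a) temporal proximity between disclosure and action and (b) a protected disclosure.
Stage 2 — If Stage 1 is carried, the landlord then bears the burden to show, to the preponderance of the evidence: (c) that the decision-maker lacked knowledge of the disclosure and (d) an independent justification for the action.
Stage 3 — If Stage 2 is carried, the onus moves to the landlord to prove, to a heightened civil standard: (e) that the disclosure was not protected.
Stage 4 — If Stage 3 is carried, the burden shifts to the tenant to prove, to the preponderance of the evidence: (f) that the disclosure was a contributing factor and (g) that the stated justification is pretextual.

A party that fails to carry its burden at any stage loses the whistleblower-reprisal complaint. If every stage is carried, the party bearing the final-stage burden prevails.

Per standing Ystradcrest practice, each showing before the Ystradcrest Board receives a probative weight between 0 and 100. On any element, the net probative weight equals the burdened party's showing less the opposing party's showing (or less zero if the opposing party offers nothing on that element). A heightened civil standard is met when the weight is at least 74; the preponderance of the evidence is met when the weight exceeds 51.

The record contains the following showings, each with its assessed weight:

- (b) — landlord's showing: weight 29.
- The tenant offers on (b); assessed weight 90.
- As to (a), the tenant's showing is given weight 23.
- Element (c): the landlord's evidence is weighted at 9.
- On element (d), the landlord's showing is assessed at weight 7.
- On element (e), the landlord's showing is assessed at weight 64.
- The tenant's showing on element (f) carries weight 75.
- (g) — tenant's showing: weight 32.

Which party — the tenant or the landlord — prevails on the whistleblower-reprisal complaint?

landlord

At Stage 1 the tenant must meet the preponderance of the evidence (weight exceeds 51): on (a) the weight is 23, ≤ 51, so (a) does not meet the standard; on (b) the weight is 90 less the opposing 29 gives net 61, which does exceed 51, so (b) meets the standard.
  Not every element is met, so the tenant fails to carry Stage 1.
The analysis ends at Stage 1; the landlord prevails.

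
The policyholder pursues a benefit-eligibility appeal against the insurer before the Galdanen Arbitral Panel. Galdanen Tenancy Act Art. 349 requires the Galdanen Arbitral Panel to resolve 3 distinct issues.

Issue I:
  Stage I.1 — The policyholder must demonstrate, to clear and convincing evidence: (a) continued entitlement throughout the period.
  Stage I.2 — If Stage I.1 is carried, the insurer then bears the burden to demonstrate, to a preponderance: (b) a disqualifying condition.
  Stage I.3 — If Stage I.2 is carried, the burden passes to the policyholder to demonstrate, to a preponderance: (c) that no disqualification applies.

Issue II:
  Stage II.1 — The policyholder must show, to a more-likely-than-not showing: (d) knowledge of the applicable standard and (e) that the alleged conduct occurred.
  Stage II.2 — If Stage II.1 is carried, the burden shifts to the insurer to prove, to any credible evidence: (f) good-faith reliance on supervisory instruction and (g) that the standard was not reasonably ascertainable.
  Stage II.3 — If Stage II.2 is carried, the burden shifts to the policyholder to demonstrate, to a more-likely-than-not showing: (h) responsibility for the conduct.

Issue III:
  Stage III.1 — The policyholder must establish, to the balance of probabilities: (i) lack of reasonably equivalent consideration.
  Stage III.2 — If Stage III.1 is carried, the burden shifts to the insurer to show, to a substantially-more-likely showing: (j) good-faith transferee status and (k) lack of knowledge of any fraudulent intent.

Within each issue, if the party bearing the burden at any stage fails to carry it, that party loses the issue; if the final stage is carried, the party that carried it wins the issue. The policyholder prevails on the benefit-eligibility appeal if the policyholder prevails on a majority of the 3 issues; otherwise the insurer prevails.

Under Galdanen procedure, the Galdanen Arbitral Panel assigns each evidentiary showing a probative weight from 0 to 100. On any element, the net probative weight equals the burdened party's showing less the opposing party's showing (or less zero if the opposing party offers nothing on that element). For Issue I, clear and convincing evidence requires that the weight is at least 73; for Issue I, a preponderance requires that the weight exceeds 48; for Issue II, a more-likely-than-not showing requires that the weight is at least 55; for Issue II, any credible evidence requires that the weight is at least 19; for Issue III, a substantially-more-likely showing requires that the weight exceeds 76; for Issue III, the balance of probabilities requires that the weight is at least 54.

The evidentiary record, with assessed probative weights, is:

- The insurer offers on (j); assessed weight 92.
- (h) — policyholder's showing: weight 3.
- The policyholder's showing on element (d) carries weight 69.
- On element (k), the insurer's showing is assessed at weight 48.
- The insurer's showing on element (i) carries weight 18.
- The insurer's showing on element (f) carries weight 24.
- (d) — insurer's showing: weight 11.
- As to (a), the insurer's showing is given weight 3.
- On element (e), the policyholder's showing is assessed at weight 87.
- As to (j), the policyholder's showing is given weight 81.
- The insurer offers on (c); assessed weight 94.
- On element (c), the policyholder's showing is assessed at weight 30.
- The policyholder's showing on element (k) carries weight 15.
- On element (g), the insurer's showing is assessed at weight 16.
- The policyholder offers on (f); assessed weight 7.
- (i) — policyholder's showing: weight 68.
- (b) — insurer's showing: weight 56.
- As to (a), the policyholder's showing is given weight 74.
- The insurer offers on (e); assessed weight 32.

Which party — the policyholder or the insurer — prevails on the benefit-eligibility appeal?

insurer

— Issue I —
At Stage I.1 the policyholder must meet clear and convincing evidence (weight is at least 73): on (a) the weight is 74 less the opposing 3 gives net 71, < 73, so (a) does not meet the standard.
  Not every element is met, so the policyholder fails to carry Stage I.1.
The insurer prevails on this issue.
— Issue II —
At Stage II.1 the policyholder must meet a more-likely-than-not showing (weight is at least 55): on (d) the weight is 69 less the opposing 11 gives net 58, ≥ 55, so (d) meets the standard; on (e) the weight is 87 less the opposing 32 gives net 55, which does reach 55, so (e) meets the standard.
  The policyholder carries Stage II.1; the insurer now bears the burden.
At Stage II.2 the insurer must meet any credible evidence (weight is at least 19): on (f) the weight is 24 less the opposing 7 gives net 17, < 19, so (f) does not meet the standard; on (g) the weight is 16, < 19, so (g) does not meet the standard.
  Stage II.2 not carried; the insurer fails its burden.
The analysis ends at Stage II.2; the policyholder prevails on this issue.
— Issue III —
Stage III.1 — burden on policyholder; standard: the balance of probabilities (weight is at least 54).
    (i): 68 − 18 = 50 < 54 [not met]
  The policyholder does not carry Stage III.1.
So the insurer prevails on this issue.
Per-issue: Issue I → insurer; Issue II → policyholder; Issue III → insurer. The policyholder must prevail on a majority of issues; overall, the insurer prevails.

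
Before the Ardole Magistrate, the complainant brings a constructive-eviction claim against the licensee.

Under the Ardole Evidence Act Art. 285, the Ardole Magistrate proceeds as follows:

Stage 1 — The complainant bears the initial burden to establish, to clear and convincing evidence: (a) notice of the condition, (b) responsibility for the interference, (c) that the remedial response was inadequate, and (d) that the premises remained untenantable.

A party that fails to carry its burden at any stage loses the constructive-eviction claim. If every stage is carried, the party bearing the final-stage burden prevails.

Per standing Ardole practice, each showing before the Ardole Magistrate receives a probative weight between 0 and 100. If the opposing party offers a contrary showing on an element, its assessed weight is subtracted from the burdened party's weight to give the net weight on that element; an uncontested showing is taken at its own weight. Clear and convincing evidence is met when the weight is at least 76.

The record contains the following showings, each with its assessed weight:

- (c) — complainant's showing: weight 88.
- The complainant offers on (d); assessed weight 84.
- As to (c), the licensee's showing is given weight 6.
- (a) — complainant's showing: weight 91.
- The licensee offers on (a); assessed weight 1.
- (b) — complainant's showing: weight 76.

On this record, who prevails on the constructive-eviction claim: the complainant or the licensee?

At Stage 1 the complainant must meet clear and convincing evidence (weight is at least 76): on (a) the weight is 91 less the opposing 1 gives net 90, ≥ 76, so (a) meets the standard; on (b) the weight is 76, ≥ 76, so (b) meets the standard; on (c) the weight is 88 less the opposing 6 gives net 82, ≥ 76, so (c) meets the standard; on (d) the weight is 84, ≥ 76, so (d) meets the standard.
  The complainant carries the last stage.
All stages carried — the complainant prevails.

complainant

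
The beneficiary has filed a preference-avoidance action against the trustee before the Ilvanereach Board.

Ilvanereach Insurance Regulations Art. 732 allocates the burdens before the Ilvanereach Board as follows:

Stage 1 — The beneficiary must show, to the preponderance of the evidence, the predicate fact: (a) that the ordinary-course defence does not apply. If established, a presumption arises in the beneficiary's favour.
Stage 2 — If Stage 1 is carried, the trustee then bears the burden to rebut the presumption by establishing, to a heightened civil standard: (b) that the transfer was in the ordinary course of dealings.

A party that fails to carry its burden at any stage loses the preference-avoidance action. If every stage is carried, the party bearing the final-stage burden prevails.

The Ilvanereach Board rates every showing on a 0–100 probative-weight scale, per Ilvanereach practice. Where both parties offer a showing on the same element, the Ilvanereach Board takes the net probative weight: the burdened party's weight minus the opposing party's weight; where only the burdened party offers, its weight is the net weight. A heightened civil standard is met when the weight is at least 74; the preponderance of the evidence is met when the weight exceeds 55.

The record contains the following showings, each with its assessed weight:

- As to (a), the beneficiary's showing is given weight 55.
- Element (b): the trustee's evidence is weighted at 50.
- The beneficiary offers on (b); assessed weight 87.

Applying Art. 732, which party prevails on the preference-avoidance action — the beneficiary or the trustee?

trustee

Stage 1 — burden on beneficiary; standard: the preponderance of the evidence (weight exceeds 55).
    (a): 55 ≤ 55 [not met]
  Stage 1 not carried; the beneficiary fails its burden.
The analysis ends at Stage 1; the trustee prevails.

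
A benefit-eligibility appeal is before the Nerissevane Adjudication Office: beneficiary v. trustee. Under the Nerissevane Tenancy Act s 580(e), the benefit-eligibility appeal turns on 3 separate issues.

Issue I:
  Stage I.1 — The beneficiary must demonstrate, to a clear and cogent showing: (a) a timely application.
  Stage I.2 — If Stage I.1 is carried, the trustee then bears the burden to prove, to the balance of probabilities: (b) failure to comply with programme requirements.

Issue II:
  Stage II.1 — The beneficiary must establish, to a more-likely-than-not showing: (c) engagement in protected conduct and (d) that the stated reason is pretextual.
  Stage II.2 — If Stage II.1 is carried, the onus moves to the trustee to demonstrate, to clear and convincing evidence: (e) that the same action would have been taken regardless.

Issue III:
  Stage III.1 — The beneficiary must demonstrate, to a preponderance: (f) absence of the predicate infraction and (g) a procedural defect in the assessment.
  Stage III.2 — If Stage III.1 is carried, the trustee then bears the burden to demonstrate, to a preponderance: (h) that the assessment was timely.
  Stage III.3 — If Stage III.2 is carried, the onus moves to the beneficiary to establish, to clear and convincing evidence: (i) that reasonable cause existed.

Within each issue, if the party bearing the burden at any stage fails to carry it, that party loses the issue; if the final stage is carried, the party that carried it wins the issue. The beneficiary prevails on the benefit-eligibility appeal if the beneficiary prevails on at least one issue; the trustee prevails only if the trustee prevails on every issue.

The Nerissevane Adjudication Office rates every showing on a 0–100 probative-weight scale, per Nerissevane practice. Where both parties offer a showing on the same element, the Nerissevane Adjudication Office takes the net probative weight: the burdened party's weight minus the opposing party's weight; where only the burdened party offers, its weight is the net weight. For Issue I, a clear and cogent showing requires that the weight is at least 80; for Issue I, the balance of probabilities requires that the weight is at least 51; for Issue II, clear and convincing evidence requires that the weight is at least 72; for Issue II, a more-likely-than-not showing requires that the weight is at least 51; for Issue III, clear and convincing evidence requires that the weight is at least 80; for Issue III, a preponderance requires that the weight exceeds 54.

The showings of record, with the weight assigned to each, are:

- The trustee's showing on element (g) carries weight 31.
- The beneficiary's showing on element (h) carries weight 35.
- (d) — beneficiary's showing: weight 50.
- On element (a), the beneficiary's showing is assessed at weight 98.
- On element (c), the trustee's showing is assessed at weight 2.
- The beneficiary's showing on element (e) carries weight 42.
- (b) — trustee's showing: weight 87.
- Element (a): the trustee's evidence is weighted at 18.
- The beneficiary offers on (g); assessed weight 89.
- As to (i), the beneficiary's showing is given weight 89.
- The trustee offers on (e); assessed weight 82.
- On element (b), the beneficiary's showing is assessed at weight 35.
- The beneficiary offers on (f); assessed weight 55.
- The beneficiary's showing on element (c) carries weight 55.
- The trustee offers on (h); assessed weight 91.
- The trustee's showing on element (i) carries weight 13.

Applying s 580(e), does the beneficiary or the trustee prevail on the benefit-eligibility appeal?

— Issue I —
Stage I.1 (beneficiary, a clear and cogent showing, weight is at least 80): (a) net 98−18=80 ≥ 80 — meets.
  Stage I.1 is satisfied; the onus moves to the trustee.
Stage I.2 (trustee, the balance of probabilities, weight is at least 51): (b) net 87−35=52 ≥ 51 — meets.
  The trustee carries the last stage.
All stages carried — the trustee prevails on this issue.
— Issue II —
At Stage II.1 the beneficiary must meet a more-likely-than-not showing (weight is at least 51): on (c) the weight is 55 less the opposing 2 gives net 53, which does reach 51, so (c) meets the standard; on (d) the weight is 50, which does not reach 51, so (d) does not meet the standard.
  The beneficiary does not carry Stage II.1.
So the trustee prevails on this issue.
— Issue III —
Stage III.1 (beneficiary, a preponderance, weight exceeds 54): (f) 55 > 54 — meets; (g) net 89−31=58 > 54 — meets.
  Stage III.1 carried; the burden shifts to the trustee.
Stage III.2 (trustee, a preponderance, weight exceeds 54): (h) net 91−35=56 > 54 — meets.
  Stage III.2 is satisfied; the onus moves to the beneficiary.
Stage III.3 (beneficiary, clear and convincing evidence, weight is at least 80): (i) net 89−13=76 < 80 — fails.
  Not every element is met, so the beneficiary fails to carry Stage III.3.
So the trustee prevails on this issue.
Per-issue: Issue I → trustee; Issue II → trustee; Issue III → trustee. The beneficiary must prevail on at least one issue; overall, the trustee prevails.

trustee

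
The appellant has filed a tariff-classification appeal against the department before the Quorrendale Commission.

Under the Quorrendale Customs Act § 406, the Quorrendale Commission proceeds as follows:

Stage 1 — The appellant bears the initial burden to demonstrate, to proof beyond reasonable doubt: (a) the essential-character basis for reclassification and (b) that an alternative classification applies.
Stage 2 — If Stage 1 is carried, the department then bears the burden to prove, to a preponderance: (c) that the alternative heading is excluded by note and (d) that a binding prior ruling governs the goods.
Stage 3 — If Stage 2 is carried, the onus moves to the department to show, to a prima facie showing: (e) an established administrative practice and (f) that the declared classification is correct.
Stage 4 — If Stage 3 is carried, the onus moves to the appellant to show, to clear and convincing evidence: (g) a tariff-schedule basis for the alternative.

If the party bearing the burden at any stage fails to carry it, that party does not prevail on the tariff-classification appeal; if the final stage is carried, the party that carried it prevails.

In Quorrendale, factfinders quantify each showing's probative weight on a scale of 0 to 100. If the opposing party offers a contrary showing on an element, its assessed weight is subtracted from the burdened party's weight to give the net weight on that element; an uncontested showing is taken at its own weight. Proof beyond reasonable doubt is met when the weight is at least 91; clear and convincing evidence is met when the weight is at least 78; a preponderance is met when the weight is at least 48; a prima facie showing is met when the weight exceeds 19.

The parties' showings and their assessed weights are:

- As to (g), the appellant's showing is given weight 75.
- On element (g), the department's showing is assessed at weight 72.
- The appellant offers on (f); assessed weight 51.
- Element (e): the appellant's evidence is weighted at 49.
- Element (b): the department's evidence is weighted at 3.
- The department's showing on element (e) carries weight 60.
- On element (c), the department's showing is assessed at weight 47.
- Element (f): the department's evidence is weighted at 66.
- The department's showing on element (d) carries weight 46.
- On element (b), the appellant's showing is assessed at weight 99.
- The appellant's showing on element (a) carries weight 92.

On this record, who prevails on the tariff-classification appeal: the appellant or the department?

appellant

Stage 1 (appellant, proof beyond reasonable doubt, weight is at least 91): (a) 92 ≥ 91 — meets; (b) net 99−3=96 ≥ 91 — meets.
  Stage 1 is satisfied; the onus moves to the department.
Stage 2 (department, a preponderance, weight is at least 48): (c) 47 < 48 — fails; (d) 46 < 48 — fails.
  The department does not carry Stage 2.
The analysis ends at Stage 2; the appellant prevails.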